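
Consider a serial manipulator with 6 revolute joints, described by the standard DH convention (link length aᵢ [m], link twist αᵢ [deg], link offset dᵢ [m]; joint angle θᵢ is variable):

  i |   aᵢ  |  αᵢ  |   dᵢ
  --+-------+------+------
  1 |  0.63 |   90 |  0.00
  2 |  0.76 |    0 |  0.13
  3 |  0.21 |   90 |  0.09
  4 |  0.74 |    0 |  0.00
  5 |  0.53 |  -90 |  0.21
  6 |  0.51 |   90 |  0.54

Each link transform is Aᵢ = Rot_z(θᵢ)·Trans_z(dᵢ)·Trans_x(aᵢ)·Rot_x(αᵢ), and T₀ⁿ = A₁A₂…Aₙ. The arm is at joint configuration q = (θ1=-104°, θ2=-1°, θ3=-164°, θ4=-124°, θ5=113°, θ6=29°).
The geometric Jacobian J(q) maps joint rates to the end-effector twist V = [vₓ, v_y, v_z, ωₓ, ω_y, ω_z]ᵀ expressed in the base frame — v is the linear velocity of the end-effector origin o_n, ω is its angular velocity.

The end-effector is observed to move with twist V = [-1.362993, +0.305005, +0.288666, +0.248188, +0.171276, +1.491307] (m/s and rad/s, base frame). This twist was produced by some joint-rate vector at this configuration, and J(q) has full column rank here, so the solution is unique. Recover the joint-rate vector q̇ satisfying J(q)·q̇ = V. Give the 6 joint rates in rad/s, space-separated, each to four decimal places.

-0.0600 0.6560 0.0860 0.5920 0.9650 -0.9590

o_n = [-0.0901, -0.5664, -0.2711]
J₁: ẑ×o_n = [0.5664, -0.0901, 0.0000], ω = ẑ
J2: z=[-0.9703, 0.2419, 0.0000] o=[-0.1524, -0.6113, 0.0000] → [-0.0656, -0.2631, -0.0586, -0.9703, 0.2419, 0.0000]
J3: z=[-0.9703, 0.2419, 0.0000] o=[-0.4624, -1.3171, -0.0133] → [-0.0624, -0.2502, -0.8185, -0.9703, 0.2419, 0.0000]
J4: z=[0.0626, 0.2511, 0.9659] o=[-0.5006, -1.0986, -0.0676] → [-0.5651, 0.4093, -0.0698, 0.0626, 0.2511, 0.9659]
J5: z=[0.0626, 0.2511, 0.9659] o=[-0.0021, -1.6348, 0.0395] → [-1.1100, -0.0655, 0.0890, 0.0626, 0.2511, 0.9659]
J6: z=[-0.9079, 0.4163, -0.0494] o=[0.2308, -1.1189, 0.1077] → [-0.1304, -0.3281, -0.3680, -0.9079, 0.4163, -0.0494]
q̇ = J⁺·V = [-0.0600, 0.6560, 0.0860, 0.5920, 0.9650, -0.9590]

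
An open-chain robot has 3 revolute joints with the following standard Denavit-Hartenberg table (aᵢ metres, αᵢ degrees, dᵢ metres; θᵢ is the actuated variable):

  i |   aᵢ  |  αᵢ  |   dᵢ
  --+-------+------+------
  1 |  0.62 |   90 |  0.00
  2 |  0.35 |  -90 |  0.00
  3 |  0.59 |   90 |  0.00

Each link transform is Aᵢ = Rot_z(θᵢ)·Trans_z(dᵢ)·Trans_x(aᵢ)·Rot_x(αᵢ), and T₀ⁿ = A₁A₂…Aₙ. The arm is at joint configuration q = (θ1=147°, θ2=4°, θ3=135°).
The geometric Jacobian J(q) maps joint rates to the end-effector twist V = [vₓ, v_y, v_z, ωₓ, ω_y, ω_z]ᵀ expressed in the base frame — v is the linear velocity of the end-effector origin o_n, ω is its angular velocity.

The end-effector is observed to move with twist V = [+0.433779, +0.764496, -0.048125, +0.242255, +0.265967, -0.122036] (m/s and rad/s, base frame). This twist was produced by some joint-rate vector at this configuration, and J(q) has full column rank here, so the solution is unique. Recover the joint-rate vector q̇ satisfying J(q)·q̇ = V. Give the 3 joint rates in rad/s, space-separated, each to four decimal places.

-0.9560 0.3550 0.8360

o_n = [-0.6910, -0.0487, -0.0047]
J₁: ẑ×o_n = [0.0487, -0.6910, 0.0000], ω = ẑ
J2: z=[0.5446, 0.8387, 0.0000] o=[-0.5200, 0.3377, 0.0000] → [-0.0039, 0.0026, -0.0670, 0.5446, 0.8387, 0.0000]
J3: z=[0.0585, -0.0380, 0.9976] o=[-0.8128, 0.5278, 0.0244] → [0.5763, 0.1232, -0.0291, 0.0585, -0.0380, 0.9976]
q̇ = J⁺·V = [-0.9560, 0.3550, 0.8360]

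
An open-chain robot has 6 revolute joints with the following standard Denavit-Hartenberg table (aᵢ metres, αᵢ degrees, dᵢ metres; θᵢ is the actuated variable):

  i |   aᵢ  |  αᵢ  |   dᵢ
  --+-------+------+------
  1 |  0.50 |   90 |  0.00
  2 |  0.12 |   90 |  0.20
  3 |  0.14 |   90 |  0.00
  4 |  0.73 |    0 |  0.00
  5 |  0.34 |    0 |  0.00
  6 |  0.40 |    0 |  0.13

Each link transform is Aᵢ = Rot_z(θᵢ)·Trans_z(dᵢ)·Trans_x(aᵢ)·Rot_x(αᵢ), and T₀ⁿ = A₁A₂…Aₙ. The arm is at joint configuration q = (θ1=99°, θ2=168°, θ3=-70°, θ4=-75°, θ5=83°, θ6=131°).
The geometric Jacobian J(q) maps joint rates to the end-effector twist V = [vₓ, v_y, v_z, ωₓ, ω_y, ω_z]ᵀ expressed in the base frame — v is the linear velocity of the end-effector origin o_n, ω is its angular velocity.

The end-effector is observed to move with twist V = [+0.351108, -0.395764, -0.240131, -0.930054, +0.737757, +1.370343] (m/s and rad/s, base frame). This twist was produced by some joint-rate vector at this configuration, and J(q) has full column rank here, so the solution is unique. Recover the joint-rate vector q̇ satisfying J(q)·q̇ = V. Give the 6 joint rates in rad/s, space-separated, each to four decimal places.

o_n = [-0.2306, 0.2654, -0.3613]
J₁: ẑ×o_n = [-0.2654, -0.2306, 0.0000], ω = ẑ
J2: z=[0.9877, 0.1564, 0.0000] o=[-0.0782, 0.4938, 0.0000] → [-0.0565, 0.3569, -0.2018, 0.9877, 0.1564, 0.0000]
J3: z=[-0.0325, 0.2054, 0.9781] o=[0.1377, 0.4092, 0.0249] → [0.0613, -0.3728, 0.0803, -0.0325, 0.2054, 0.9781]
J4: z=[-0.4816, 0.8543, -0.1954] o=[0.0151, 0.3424, 0.0349] → [-0.3535, -0.1428, 0.2470, -0.4816, 0.8543, -0.1954]
J5: z=[-0.4816, 0.8543, -0.1954] o=[-0.1275, 0.1074, -0.6414] → [0.2701, 0.1550, 0.0120, -0.4816, 0.8543, -0.1954]
J6: z=[-0.4816, 0.8543, -0.1954] o=[-0.4239, -0.0437, -0.5712] → [0.2396, 0.0633, -0.3139, -0.4816, 0.8543, -0.1954]
q̇ = J⁺·V = [1.0000, -0.5200, 0.5440, -0.5690, 0.5840, 0.8130]

1.0000 -0.5200 0.5440 -0.5690 0.5840 0.8130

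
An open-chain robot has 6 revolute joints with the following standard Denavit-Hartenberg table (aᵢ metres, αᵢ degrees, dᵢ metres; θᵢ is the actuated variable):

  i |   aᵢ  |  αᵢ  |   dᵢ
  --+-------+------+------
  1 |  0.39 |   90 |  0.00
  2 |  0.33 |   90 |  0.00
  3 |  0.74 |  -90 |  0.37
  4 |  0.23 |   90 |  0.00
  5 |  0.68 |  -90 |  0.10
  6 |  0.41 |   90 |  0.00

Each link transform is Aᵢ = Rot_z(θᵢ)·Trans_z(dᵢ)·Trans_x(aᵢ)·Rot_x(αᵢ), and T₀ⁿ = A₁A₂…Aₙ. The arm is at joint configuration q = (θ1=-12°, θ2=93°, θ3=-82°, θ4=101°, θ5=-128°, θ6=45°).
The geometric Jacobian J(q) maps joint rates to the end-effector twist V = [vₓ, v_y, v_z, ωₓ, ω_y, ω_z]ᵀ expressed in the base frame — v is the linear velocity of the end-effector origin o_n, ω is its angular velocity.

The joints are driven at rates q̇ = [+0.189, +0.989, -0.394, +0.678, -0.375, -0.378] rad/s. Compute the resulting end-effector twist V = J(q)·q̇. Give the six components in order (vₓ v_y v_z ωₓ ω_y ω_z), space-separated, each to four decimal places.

o_n = [1.2983, 0.4642, -0.2995]
J₁: ẑ×o_n = [-0.4642, 1.2983, 0.0000], ω = ẑ
J2: z=[-0.2079, -0.9781, 0.0000] o=[0.3815, -0.0811, 0.0000] → [0.2929, -0.0623, 0.7834, -0.2079, -0.9781, 0.0000]
J3: z=[0.9768, -0.2076, 0.0523] o=[0.3646, -0.0775, 0.3295] → [0.1023, 0.6633, 0.7229, 0.9768, -0.2076, 0.0523]
J4: z=[-0.0796, -0.1254, 0.9889] o=[0.8731, 0.5636, 0.4518] → [0.1925, 0.3606, 0.0612, -0.0796, -0.1254, 0.9889]
J5: z=[0.0087, 0.9919, 0.1264] o=[0.6438, 0.5679, 0.4338] → [-0.7143, 0.0891, -0.6501, 0.0087, 0.9919, 0.1264]
J6: z=[-0.7365, 0.0919, -0.6702] o=[1.1047, 0.7264, -0.0508] → [-0.1986, -0.3129, 0.1754, -0.7365, 0.0919, -0.6702]
V = J·q̇ = [0.6352, 0.2518, 0.7089, -0.3694, -1.3773, 1.0448]

0.6352 0.2518 0.7089 -0.3694 -1.3773 1.0448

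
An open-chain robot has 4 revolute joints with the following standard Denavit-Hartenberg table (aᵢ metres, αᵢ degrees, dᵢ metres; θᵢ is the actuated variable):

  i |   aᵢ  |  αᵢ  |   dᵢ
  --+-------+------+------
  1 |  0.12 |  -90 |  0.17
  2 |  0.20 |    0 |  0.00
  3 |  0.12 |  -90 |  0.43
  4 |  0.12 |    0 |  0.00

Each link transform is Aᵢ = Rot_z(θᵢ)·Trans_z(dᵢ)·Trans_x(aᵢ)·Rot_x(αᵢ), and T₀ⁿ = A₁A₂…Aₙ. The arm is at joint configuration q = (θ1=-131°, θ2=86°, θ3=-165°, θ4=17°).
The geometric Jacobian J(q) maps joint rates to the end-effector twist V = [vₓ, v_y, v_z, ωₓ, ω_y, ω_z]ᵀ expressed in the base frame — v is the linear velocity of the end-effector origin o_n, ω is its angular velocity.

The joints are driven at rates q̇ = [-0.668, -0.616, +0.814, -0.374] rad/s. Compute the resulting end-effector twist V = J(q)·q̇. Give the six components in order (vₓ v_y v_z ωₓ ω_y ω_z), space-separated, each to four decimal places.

-0.3430 -0.2780 0.0126 0.3903 0.1472 -0.5966

o_n = [0.1808, -0.3940, 0.2009]
J₁: ẑ×o_n = [0.3940, 0.1808, -0.0000], ω = ẑ
J2: z=[0.7547, -0.6561, 0.0000] o=[-0.0787, -0.0906, 0.1700] → [-0.0203, -0.0233, -0.0587, 0.7547, -0.6561, 0.0000]
J3: z=[0.7547, -0.6561, 0.0000] o=[-0.0879, -0.1011, -0.0295] → [-0.1512, -0.1739, -0.0448, 0.7547, -0.6561, 0.0000]
J4: z=[-0.6440, -0.7408, -0.1908] o=[0.2216, -0.4005, 0.0883] → [-0.0822, 0.0803, -0.0344, -0.6440, -0.7408, -0.1908]
V = J·q̇ = [-0.3430, -0.2780, 0.0126, 0.3903, 0.1472, -0.5966]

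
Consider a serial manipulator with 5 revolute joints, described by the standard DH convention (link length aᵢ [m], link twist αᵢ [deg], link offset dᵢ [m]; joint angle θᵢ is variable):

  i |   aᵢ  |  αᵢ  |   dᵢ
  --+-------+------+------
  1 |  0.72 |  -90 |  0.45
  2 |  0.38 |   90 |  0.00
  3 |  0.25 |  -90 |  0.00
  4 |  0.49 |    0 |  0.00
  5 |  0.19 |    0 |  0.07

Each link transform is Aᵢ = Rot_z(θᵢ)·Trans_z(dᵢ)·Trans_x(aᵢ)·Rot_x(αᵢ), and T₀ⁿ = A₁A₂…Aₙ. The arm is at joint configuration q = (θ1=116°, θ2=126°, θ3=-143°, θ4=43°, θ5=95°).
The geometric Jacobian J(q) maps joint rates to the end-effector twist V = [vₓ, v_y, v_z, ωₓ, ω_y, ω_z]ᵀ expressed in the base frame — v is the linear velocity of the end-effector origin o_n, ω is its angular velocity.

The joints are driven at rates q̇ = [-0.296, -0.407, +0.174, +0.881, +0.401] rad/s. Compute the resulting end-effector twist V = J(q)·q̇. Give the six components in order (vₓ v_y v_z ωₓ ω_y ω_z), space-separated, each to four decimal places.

0.1310 -0.5504 -0.4274 1.4231 0.3462 -1.0225

o_n = [0.1636, 0.4335, 0.6815]
J₁: ẑ×o_n = [-0.4335, 0.1636, 0.0000], ω = ẑ
J2: z=[-0.8988, -0.4384, 0.0000] o=[-0.3156, 0.6471, 0.4500] → [-0.1015, 0.2081, 0.4020, -0.8988, -0.4384, 0.0000]
J3: z=[-0.3546, 0.7271, -0.5878] o=[-0.2177, 0.4464, 0.1426] → [0.3843, -0.0330, -0.2727, -0.3546, 0.7271, -0.5878]
J4: z=[0.8729, 0.0322, -0.4869] o=[-0.1339, 0.6178, 0.3041] → [-0.0776, -0.4742, -0.1704, 0.8729, 0.0322, -0.4869]
J5: z=[0.8729, 0.0322, -0.4869] o=[0.1047, 0.6206, 0.7321] → [-0.0927, 0.0155, -0.1651, 0.8729, 0.0322, -0.4869]
V = J·q̇ = [0.1310, -0.5504, -0.4274, 1.4231, 0.3462, -1.0225]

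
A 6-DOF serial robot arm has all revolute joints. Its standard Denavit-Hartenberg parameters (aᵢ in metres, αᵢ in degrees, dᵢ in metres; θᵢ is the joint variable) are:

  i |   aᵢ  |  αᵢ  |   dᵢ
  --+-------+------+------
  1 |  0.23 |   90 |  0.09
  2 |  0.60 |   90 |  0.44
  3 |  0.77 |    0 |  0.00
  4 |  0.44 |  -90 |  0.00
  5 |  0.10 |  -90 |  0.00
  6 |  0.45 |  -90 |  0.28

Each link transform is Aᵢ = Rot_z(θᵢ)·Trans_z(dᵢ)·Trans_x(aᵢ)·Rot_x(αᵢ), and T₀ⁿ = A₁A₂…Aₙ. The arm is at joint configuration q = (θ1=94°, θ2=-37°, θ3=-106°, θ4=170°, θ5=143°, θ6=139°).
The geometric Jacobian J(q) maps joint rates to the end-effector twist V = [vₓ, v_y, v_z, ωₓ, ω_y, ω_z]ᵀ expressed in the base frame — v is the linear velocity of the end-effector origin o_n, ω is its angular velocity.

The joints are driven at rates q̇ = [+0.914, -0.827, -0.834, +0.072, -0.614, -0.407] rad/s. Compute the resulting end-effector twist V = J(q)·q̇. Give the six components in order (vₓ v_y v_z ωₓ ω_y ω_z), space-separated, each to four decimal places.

o_n = [-0.0618, 0.6896, -0.7189]
J₁: ẑ×o_n = [-0.6896, -0.0618, 0.0000], ω = ẑ
J2: z=[0.9976, 0.0698, 0.0000] o=[-0.0160, 0.2294, 0.0900] → [-0.0564, 0.8069, 0.4623, 0.9976, 0.0698, 0.0000]
J3: z=[0.0420, -0.6003, -0.7986] o=[0.3895, 0.7381, -0.2711] → [0.2301, 0.3792, -0.2730, 0.0420, -0.6003, -0.7986]
J4: z=[0.0420, -0.6003, -0.7986] o=[-0.3371, 0.5174, -0.1434] → [0.4831, -0.1957, 0.1725, 0.0420, -0.6003, -0.7986]
J5: z=[0.4874, -0.6855, 0.5409] o=[0.0467, 0.6987, -0.2594] → [0.3199, 0.1652, -0.0788, 0.4874, -0.6855, 0.5409]
J6: z=[-0.4914, -0.7274, -0.4790] o=[-0.0255, 0.7019, -0.1903] → [0.3786, -0.2423, -0.0204, -0.4914, -0.7274, -0.4790]
V = J·q̇ = [-1.0913, -1.0570, -0.0856, -0.9562, 1.1167, 1.3854]

-1.0913 -1.0570 -0.0856 -0.9562 1.1167 1.3854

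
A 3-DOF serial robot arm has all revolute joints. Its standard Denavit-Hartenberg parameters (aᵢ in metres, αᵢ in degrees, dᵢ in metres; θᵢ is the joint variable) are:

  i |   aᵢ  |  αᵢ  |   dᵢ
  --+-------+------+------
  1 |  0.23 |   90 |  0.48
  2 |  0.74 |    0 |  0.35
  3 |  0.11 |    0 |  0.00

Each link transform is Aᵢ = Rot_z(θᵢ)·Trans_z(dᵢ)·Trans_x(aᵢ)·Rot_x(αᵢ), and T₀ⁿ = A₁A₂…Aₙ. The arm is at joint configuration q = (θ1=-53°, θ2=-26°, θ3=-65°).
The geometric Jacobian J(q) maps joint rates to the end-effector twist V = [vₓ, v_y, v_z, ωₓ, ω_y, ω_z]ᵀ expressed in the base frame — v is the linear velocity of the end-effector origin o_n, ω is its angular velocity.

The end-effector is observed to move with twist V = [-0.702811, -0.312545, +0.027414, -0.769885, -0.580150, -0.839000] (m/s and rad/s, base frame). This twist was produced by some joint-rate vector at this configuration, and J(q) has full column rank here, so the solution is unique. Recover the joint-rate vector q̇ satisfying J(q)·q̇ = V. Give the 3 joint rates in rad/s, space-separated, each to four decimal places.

-0.8390 0.0440 0.9200

o_n = [0.2580, -0.9240, 0.0456]
J₁: ẑ×o_n = [0.9240, 0.2580, -0.0000], ω = ẑ
J2: z=[-0.7986, -0.6018, 0.0000] o=[0.1384, -0.1837, 0.4800] → [0.2614, -0.3469, 0.6632, -0.7986, -0.6018, 0.0000]
J3: z=[-0.7986, -0.6018, 0.0000] o=[0.2592, -0.9255, 0.1556] → [0.0662, -0.0878, -0.0019, -0.7986, -0.6018, 0.0000]
q̇ = J⁺·V = [-0.8390, 0.0440, 0.9200]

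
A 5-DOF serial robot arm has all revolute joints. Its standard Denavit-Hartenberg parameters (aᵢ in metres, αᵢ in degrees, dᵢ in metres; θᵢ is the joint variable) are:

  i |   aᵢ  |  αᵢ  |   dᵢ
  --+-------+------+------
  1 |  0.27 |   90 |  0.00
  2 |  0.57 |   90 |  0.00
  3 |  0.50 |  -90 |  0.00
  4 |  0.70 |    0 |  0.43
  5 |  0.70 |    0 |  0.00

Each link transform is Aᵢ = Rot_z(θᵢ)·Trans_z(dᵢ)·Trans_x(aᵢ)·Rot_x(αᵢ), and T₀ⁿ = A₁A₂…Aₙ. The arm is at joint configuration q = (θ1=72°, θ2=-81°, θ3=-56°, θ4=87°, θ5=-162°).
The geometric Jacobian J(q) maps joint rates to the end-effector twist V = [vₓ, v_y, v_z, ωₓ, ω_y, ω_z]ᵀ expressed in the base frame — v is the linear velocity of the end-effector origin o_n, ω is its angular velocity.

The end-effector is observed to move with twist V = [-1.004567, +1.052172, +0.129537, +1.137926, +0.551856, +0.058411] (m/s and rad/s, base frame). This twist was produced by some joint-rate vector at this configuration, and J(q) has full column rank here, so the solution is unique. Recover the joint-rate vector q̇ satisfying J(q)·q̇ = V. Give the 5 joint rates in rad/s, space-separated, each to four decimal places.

o_n = [-0.1827, 0.5854, -1.3079]
J₁: ẑ×o_n = [-0.5854, -0.1827, 0.0000], ω = ẑ
J2: z=[0.9511, -0.3090, 0.0000] o=[0.0834, 0.2568, 0.0000] → [0.4042, 1.2439, 0.2303, 0.9511, -0.3090, 0.0000]
J3: z=[-0.3052, -0.9393, -0.1564] o=[0.1110, 0.3416, -0.5630] → [0.7379, -0.1814, -0.3503, -0.3052, -0.9393, -0.1564]
J4: z=[0.5719, -0.0495, -0.8188] o=[-0.2697, 0.5113, -0.8391] → [0.0839, 0.1968, 0.0467, 0.5719, -0.0495, -0.8188]
J5: z=[0.5719, -0.0495, -0.8188] o=[0.1617, 1.1591, -1.1021] → [-0.4595, 0.3997, -0.3451, 0.5719, -0.0495, -0.8188]
q̇ = J⁺·V = [0.4400, 0.5650, -0.8060, -0.1760, 0.7960]

0.4400 0.5650 -0.8060 -0.1760 0.7960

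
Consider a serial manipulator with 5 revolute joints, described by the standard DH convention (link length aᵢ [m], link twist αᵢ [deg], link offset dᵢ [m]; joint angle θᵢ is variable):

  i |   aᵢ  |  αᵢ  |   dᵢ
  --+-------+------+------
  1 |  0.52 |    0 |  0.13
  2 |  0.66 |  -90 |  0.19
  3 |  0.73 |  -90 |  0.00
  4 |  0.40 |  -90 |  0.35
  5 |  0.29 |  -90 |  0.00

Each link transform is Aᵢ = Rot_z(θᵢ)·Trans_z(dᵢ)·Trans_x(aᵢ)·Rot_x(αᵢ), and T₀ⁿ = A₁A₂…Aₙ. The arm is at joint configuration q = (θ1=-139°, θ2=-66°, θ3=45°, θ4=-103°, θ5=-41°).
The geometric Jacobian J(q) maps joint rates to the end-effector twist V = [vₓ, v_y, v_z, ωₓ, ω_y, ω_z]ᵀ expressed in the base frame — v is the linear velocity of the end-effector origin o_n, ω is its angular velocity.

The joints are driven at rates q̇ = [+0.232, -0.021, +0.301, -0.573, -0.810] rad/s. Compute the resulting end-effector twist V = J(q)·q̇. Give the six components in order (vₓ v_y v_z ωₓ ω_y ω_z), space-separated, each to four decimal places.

0.7606 -0.3171 0.0837 0.0884 -0.1723 1.1742

o_n = [-1.2778, -0.5936, -0.4798]
J₁: ẑ×o_n = [0.5936, -1.2778, 0.0000], ω = ẑ
J2: z=[0.0000, 0.0000, 1.0000] o=[-0.3924, -0.3412, 0.1300] → [0.2525, -0.8854, 0.0000, 0.0000, 0.0000, 1.0000]
J3: z=[-0.4226, -0.9063, 0.0000] o=[-0.9906, -0.0622, 0.3200] → [0.7248, -0.3380, -0.0357, -0.4226, -0.9063, 0.0000]
J4: z=[0.6409, -0.2988, -0.7071] o=[-1.4584, 0.1559, -0.1962] → [-0.4453, 0.0540, -0.4264, 0.6409, -0.2988, -0.7071]
J5: z=[-0.7195, 0.0873, -0.6890] o=[-1.3412, -0.3288, -0.3800] → [-0.1912, -0.1154, 0.1850, -0.7195, 0.0873, -0.6890]
V = J·q̇ = [0.7606, -0.3171, 0.0837, 0.0884, -0.1723, 1.1742]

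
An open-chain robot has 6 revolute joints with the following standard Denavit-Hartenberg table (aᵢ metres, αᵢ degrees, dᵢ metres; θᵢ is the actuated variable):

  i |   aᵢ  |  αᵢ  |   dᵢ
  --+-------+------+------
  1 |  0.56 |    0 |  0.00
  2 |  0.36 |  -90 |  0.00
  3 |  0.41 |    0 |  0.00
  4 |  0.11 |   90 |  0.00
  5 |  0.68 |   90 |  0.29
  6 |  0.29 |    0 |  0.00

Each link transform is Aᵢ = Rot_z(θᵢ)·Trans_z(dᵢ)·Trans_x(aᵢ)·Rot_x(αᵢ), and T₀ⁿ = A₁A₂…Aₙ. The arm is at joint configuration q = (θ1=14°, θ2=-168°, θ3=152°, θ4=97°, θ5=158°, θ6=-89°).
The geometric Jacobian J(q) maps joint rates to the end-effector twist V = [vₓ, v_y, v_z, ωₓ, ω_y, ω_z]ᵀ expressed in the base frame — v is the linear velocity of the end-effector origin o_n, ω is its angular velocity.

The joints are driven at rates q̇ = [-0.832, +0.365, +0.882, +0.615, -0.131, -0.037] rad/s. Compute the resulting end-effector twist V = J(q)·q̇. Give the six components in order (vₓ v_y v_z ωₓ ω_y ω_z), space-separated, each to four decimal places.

0.8278 -0.0947 0.0783 0.5268 -1.3705 -0.4330

o_n = [0.4885, -0.1768, -0.6828]
J₁: ẑ×o_n = [0.1768, 0.4885, -0.0000], ω = ẑ
J2: z=[0.0000, 0.0000, 1.0000] o=[0.5434, 0.1355, 0.0000] → [0.3123, -0.0548, 0.0000, 0.0000, 0.0000, 1.0000]
J3: z=[0.4384, -0.8988, 0.0000] o=[0.2198, -0.0223, 0.0000] → [0.6137, 0.2993, 0.1738, 0.4384, -0.8988, 0.0000]
J4: z=[0.4384, -0.8988, 0.0000] o=[0.5452, 0.1364, -0.1925] → [0.4407, 0.2149, -0.1882, 0.4384, -0.8988, 0.0000]
J5: z=[0.8391, 0.4093, -0.3584] o=[0.5806, 0.1536, -0.0898] → [-0.3611, 0.5306, -0.2396, 0.8391, 0.4093, -0.3584]
J6: z=[0.5271, -0.7745, 0.3497] o=[0.7325, -0.0557, -0.7823] → [-0.0347, -0.1378, -0.2528, 0.5271, -0.7745, 0.3497]
V = J·q̇ = [0.8278, -0.0947, 0.0783, 0.5268, -1.3705, -0.4330]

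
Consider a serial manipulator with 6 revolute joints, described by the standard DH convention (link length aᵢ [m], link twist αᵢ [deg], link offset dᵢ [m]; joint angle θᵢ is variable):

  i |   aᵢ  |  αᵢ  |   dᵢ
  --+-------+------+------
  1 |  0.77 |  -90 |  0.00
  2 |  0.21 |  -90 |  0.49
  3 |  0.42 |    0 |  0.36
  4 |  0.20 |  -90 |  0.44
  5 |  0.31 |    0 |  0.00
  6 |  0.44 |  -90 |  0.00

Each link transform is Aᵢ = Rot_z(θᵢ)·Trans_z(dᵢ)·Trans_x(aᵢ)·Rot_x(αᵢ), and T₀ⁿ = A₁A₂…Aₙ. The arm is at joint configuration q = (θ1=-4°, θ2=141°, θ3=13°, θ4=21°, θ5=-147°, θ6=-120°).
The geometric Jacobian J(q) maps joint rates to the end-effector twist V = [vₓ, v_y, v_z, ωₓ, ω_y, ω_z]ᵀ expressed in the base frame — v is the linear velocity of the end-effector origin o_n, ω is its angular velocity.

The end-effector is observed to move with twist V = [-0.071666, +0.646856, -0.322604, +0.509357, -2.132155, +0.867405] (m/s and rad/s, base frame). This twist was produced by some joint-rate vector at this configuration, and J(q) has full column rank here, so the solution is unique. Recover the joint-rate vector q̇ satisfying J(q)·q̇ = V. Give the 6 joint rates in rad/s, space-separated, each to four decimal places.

0.4230 -0.9200 -0.8770 0.8090 0.6880 0.7250

o_n = [0.0399, 0.4402, 0.0651]
J₁: ẑ×o_n = [-0.4402, 0.0399, 0.0000], ω = ẑ
J2: z=[0.0698, 0.9976, 0.0000] o=[0.7681, -0.0537, 0.0000] → [0.0649, -0.0045, 0.7609, 0.0698, 0.9976, 0.0000]
J3: z=[-0.6278, 0.0439, 0.7771] o=[0.6395, 0.4465, -0.1322] → [0.0135, -0.3422, 0.0302, -0.6278, 0.0439, 0.7771]
J4: z=[-0.6278, 0.0439, 0.7771] o=[0.0896, 0.3902, -0.1099] → [-0.0312, 0.0712, -0.0292, -0.6278, 0.0439, 0.7771]
J5: z=[0.3757, -0.8573, 0.3519] o=[-0.3229, 0.3070, 0.1277] → [0.0068, 0.1512, 0.3611, 0.3757, -0.8573, 0.3519]
J6: z=[0.3757, -0.8573, 0.3519] o=[-0.2517, 0.4477, 0.3945] → [0.2851, 0.2264, 0.2471, 0.3757, -0.8573, 0.3519]
q̇ = J⁺·V = [0.4230, -0.9200, -0.8770, 0.8090, 0.6880, 0.7250]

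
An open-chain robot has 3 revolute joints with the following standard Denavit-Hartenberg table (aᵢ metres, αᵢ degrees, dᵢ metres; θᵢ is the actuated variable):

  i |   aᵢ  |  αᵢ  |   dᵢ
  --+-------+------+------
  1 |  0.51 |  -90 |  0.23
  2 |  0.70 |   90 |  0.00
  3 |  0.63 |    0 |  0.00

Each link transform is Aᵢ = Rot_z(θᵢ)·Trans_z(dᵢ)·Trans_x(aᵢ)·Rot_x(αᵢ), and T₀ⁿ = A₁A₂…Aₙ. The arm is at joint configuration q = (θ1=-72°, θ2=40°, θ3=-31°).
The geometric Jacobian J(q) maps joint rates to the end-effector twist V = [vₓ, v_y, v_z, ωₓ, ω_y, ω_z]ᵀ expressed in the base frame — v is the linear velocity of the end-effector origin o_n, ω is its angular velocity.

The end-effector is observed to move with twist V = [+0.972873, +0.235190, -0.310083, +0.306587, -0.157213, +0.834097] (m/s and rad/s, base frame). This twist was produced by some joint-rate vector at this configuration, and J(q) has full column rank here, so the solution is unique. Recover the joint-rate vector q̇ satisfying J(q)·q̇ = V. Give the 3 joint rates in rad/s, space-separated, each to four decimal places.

0.5430 0.2430 0.3800

o_n = [0.1425, -1.4887, -0.5671]
J₁: ẑ×o_n = [1.4887, 0.1425, -0.0000], ω = ẑ
J2: z=[0.9511, 0.3090, 0.0000] o=[0.1576, -0.4850, 0.2300] → [-0.2463, 0.7581, -0.9499, 0.9511, 0.3090, 0.0000]
J3: z=[0.1986, -0.6113, 0.7660] o=[0.3233, -0.9950, -0.2200] → [0.5904, -0.0695, -0.2086, 0.1986, -0.6113, 0.7660]
q̇ = J⁺·V = [0.5430, 0.2430, 0.3800]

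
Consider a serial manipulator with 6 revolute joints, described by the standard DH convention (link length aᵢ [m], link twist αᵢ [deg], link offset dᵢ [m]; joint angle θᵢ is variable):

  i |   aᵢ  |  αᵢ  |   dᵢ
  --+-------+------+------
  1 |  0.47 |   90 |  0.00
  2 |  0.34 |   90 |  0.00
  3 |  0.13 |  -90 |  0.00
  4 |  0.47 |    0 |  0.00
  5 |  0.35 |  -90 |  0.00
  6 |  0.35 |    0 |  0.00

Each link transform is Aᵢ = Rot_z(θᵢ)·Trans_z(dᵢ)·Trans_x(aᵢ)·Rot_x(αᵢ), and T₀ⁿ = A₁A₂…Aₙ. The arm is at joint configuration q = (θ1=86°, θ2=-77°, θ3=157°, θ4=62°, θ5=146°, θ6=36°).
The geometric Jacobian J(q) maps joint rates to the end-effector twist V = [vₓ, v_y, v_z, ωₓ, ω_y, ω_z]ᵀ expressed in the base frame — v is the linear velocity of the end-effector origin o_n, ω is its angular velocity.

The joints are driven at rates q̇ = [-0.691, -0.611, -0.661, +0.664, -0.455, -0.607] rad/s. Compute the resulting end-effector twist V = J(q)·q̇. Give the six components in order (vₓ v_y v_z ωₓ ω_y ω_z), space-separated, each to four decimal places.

0.0078 -0.3846 -0.4552 -0.8283 1.2678 -0.5978

o_n = [0.1581, 0.7131, -0.5700]
J₁: ẑ×o_n = [-0.7131, 0.1581, 0.0000], ω = ẑ
J2: z=[0.9976, -0.0698, 0.0000] o=[0.0328, 0.4689, 0.0000] → [0.0398, 0.5686, 0.2524, 0.9976, -0.0698, 0.0000]
J3: z=[-0.0680, -0.9720, -0.2250] o=[0.0381, 0.5452, -0.3313] → [0.2699, -0.0432, 0.1052, -0.0680, -0.9720, -0.2250]
J4: z=[-0.9244, -0.0235, 0.3807] o=[0.0869, 0.5148, -0.2147] → [-0.0672, -0.3014, -0.1817, -0.9244, -0.0235, 0.3807]
J5: z=[-0.9244, -0.0235, 0.3807] o=[0.1979, 0.8665, 0.0766] → [0.0736, -0.6129, 0.1408, -0.9244, -0.0235, 0.3807]
J6: z=[0.1162, -0.9680, 0.2225] o=[0.0708, 0.7791, -0.2376] → [0.3365, 0.0581, 0.0768, 0.1162, -0.9680, 0.2225]
V = J·q̇ = [0.0078, -0.3846, -0.4552, -0.8283, 1.2678, -0.5978]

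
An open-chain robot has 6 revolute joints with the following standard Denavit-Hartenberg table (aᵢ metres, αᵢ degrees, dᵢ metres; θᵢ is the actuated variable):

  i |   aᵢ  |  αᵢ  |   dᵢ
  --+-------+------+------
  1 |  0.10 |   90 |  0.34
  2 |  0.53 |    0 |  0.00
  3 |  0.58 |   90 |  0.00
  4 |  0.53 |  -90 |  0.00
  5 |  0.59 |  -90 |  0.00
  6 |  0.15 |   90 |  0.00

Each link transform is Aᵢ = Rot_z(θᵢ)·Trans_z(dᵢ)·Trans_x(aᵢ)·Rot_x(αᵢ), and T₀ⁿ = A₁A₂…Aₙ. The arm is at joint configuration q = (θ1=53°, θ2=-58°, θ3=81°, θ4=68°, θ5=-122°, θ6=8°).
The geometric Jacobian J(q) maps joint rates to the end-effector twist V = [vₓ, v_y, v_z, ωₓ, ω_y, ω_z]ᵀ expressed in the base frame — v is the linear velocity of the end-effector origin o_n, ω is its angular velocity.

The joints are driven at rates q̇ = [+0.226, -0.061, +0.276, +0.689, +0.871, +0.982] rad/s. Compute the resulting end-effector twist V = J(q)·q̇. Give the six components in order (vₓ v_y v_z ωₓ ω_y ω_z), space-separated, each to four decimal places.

0.4484 0.2071 -0.0316 1.0588 -0.7774 -1.0809

o_n = [0.8337, 0.9058, -0.4315]
J₁: ẑ×o_n = [-0.9058, 0.8337, 0.0000], ω = ẑ
J2: z=[0.7986, -0.6018, 0.0000] o=[0.0602, 0.0799, 0.3400] → [0.4643, 0.6162, 1.1251, 0.7986, -0.6018, 0.0000]
J3: z=[0.7986, -0.6018, 0.0000] o=[0.2292, 0.3042, -0.1095] → [0.1938, 0.2572, 0.8442, 0.7986, -0.6018, 0.0000]
J4: z=[0.2351, 0.3121, -0.9205] o=[0.5505, 0.7306, 0.1172] → [-0.0099, -0.1316, -0.0472, 0.2351, 0.3121, -0.9205]
J5: z=[-0.2145, -0.9071, -0.3623] o=[1.0530, 0.5808, 0.1947] → [0.6858, -0.0549, -0.2686, -0.2145, -0.9071, -0.3623]
J6: z=[0.9286, -0.0743, -0.3637] o=[0.8742, 0.8253, -0.3116] → [0.0382, 0.1261, 0.0717, 0.9286, -0.0743, -0.3637]
V = J·q̇ = [0.4484, 0.2071, -0.0316, 1.0588, -0.7774, -1.0809]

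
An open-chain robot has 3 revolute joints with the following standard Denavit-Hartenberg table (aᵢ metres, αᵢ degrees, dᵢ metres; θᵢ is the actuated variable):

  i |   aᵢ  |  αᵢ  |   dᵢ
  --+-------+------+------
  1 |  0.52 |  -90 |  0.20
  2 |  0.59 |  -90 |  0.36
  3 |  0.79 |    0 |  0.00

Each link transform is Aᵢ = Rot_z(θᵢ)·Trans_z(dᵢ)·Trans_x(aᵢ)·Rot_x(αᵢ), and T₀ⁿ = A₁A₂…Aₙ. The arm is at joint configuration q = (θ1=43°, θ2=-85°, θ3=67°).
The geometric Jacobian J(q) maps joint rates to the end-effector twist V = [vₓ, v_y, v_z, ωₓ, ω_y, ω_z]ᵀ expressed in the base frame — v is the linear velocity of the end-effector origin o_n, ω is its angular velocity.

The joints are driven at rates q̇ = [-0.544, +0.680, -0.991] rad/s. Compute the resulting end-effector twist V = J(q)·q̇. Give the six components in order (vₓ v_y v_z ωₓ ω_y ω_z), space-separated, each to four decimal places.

0.3584 0.3075 0.6647 -1.1858 -0.1760 -0.4576

o_n = [0.6880, 0.1395, 1.0953]
J₁: ẑ×o_n = [-0.1395, 0.6880, 0.0000], ω = ẑ
J2: z=[-0.6820, 0.7314, 0.0000] o=[0.3803, 0.3546, 0.2000] → [0.6548, 0.6106, -0.0783, -0.6820, 0.7314, 0.0000]
J3: z=[0.7286, 0.6794, -0.0872] o=[0.1724, 0.6530, 0.7878] → [0.1642, -0.2690, -0.7244, 0.7286, 0.6794, -0.0872]
V = J·q̇ = [0.3584, 0.3075, 0.6647, -1.1858, -0.1760, -0.4576]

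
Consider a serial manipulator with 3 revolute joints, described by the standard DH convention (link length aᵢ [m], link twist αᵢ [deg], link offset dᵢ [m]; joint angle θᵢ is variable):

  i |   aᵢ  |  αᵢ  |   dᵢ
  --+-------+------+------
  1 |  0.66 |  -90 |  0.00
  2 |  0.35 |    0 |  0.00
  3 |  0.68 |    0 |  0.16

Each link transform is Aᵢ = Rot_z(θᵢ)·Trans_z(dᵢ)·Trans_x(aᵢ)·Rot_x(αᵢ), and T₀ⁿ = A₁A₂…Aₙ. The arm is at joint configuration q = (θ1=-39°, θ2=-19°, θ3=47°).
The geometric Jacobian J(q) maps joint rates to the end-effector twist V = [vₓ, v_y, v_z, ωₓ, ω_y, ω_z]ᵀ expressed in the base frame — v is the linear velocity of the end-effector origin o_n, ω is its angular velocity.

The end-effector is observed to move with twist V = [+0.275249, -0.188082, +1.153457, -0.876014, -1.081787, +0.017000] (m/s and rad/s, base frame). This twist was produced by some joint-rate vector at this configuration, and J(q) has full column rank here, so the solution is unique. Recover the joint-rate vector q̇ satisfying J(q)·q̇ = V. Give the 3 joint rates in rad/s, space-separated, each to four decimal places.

0.0170 -0.9600 -0.4320

o_n = [1.3374, -0.8771, -0.2053]
J₁: ẑ×o_n = [0.8771, 1.3374, -0.0000], ω = ẑ
J2: z=[0.6293, 0.7771, 0.0000] o=[0.5129, -0.4154, 0.0000] → [-0.1595, 0.1292, -0.9313, 0.6293, 0.7771, 0.0000]
J3: z=[0.6293, 0.7771, 0.0000] o=[0.7701, -0.6236, 0.1139] → [-0.2481, 0.2009, -0.6004, 0.6293, 0.7771, 0.0000]
q̇ = J⁺·V = [0.0170, -0.9600, -0.4320]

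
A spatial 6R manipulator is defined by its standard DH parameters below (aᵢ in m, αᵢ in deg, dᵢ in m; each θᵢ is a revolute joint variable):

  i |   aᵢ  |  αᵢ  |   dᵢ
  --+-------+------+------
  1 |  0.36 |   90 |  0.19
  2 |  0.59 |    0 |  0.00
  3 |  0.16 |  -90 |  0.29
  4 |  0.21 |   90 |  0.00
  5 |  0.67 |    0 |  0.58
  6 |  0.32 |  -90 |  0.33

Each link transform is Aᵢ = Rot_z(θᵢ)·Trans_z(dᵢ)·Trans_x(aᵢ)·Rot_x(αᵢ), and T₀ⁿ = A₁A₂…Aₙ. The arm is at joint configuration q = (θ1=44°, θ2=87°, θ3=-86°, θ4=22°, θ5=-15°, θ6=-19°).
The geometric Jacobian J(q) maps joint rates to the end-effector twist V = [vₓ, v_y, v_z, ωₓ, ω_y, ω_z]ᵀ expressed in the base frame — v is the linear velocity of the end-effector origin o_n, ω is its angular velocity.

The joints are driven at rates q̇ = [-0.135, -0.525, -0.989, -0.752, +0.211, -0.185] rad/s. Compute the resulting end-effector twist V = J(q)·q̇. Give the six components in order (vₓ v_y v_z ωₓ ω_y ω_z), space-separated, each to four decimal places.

o_n = [1.8898, 0.8335, 0.4538]
J₁: ẑ×o_n = [-0.8335, 1.8898, 0.0000], ω = ẑ
J2: z=[0.6947, -0.7193, 0.0000] o=[0.2590, 0.2501, 0.1900] → [-0.1898, -0.1833, 1.5784, 0.6947, -0.7193, 0.0000]
J3: z=[0.6947, -0.7193, 0.0000] o=[0.2812, 0.2715, 0.7792] → [0.2341, 0.2260, 1.5475, 0.6947, -0.7193, 0.0000]
J4: z=[-0.0126, -0.0121, 0.9998] o=[0.5977, 0.1740, 0.7820] → [-0.6553, 1.2878, 0.0074, -0.0126, -0.0121, 0.9998]
J5: z=[0.9135, -0.4068, 0.0065] o=[0.6831, 0.3659, 0.7854] → [0.1318, 0.3108, 0.9180, 0.9135, -0.4068, 0.0065]
J6: z=[0.9135, -0.4068, 0.0065] o=[1.4783, 0.7232, 0.6263] → [0.0694, 0.1602, 0.2681, 0.9135, -0.4068, 0.0065]
V = J·q̇ = [0.4884, -1.3150, -2.2206, -1.0185, 1.0876, -0.8867]

0.4884 -1.3150 -2.2206 -1.0185 1.0876 -0.8867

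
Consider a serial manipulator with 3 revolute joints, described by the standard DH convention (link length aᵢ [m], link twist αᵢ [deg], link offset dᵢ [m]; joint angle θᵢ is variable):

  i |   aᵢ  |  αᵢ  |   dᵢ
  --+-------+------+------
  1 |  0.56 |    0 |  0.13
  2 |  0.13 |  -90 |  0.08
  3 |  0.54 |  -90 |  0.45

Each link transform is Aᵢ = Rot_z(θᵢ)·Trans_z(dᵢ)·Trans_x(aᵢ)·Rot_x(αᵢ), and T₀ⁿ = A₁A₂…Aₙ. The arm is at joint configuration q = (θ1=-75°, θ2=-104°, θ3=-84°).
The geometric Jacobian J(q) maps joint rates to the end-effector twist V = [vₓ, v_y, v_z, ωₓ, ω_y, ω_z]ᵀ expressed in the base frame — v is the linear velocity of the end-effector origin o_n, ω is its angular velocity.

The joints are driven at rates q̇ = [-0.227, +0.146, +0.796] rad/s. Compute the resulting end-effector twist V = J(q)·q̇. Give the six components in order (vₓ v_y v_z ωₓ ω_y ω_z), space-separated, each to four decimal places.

-0.5869 -0.0259 -0.0449 0.0139 -0.7959 -0.0810

o_n = [-0.0336, -0.9941, 0.7470]
J₁: ẑ×o_n = [0.9941, -0.0336, 0.0000], ω = ẑ
J2: z=[0.0000, 0.0000, 1.0000] o=[0.1449, -0.5409, 0.1300] → [0.4532, -0.1786, 0.0000, 0.0000, 0.0000, 1.0000]
J3: z=[0.0175, -0.9998, 0.0000] o=[0.0150, -0.5432, 0.2100] → [-0.5370, -0.0094, -0.0564, 0.0175, -0.9998, 0.0000]
V = J·q̇ = [-0.5869, -0.0259, -0.0449, 0.0139, -0.7959, -0.0810]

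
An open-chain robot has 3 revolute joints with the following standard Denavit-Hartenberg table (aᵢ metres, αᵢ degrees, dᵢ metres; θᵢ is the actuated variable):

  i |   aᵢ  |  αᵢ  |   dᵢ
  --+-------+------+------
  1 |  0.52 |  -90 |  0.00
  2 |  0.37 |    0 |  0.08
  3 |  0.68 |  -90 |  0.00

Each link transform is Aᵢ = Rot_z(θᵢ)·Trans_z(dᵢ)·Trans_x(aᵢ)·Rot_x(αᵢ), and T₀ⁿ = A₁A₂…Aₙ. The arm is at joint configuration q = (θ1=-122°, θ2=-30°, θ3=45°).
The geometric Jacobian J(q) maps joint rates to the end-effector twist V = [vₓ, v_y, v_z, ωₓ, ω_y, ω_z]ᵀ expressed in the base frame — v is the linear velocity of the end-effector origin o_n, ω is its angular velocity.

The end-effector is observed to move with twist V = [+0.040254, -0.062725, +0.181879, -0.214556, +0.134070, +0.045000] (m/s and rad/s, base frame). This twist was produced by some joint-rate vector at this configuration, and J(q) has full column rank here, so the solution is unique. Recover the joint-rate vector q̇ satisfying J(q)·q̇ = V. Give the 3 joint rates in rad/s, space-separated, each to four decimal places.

0.0450 -0.0490 -0.2040

o_n = [-0.7256, -1.3121, 0.0090]
J₁: ẑ×o_n = [1.3121, -0.7256, 0.0000], ω = ẑ
J2: z=[0.8480, -0.5299, 0.0000] o=[-0.2756, -0.4410, 0.0000] → [-0.0048, -0.0076, -0.9773, 0.8480, -0.5299, 0.0000]
J3: z=[0.8480, -0.5299, 0.0000] o=[-0.3775, -0.7551, 0.1850] → [0.0933, 0.1493, -0.6568, 0.8480, -0.5299, 0.0000]
q̇ = J⁺·V = [0.0450, -0.0490, -0.2040]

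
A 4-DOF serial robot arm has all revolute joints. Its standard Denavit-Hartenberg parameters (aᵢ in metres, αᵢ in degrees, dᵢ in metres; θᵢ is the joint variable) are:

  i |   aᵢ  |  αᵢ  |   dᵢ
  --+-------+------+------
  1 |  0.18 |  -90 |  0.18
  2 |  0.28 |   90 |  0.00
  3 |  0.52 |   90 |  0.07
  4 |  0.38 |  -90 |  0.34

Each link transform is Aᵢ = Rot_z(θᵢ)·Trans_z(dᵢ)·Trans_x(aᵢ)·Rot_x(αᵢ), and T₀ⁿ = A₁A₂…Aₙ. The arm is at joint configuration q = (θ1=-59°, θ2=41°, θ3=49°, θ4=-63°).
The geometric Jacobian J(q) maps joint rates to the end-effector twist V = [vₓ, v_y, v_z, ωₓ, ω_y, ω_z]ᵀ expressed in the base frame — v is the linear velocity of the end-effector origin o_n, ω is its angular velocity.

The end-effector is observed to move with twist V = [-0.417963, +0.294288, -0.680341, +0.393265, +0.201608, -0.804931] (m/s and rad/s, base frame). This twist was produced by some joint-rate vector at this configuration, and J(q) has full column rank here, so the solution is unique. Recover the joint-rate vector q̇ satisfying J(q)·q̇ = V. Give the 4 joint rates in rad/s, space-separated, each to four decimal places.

o_n = [0.6439, -0.4900, -0.6728]
J₁: ẑ×o_n = [0.4900, 0.6439, -0.0000], ω = ẑ
J2: z=[0.8572, 0.5150, 0.0000] o=[0.0927, -0.1543, 0.1800] → [-0.4392, 0.7310, -0.5717, 0.8572, 0.5150, 0.0000]
J3: z=[0.3379, -0.5624, 0.7547] o=[0.2015, -0.3354, -0.0037] → [0.4929, 0.5600, 0.1965, 0.3379, -0.5624, 0.7547]
J4: z=[-0.2690, -0.8261, -0.4951] o=[0.6942, -0.3934, -0.1747] → [0.3637, -0.1091, -0.0155, -0.2690, -0.8261, -0.4951]
q̇ = J⁺·V = [0.0570, 0.9520, -0.6310, 0.7790]

0.0570 0.9520 -0.6310 0.7790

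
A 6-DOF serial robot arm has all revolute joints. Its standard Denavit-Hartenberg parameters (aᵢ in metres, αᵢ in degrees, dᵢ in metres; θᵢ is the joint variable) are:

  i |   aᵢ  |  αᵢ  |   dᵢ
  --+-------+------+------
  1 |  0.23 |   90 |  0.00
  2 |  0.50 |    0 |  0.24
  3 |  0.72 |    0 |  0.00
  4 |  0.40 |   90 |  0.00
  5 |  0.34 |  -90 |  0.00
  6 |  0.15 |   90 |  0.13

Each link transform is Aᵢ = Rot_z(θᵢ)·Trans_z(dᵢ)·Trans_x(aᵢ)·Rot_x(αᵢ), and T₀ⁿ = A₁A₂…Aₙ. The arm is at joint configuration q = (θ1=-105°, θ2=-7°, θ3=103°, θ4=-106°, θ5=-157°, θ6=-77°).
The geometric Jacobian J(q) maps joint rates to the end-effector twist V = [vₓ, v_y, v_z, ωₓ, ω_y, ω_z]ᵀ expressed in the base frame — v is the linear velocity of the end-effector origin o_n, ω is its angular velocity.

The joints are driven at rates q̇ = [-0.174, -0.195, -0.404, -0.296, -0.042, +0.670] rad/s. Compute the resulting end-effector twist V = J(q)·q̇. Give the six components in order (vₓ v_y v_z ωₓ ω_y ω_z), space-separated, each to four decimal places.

o_n = [-0.1643, -0.7125, 0.4926]
J₁: ẑ×o_n = [0.7125, -0.1643, 0.0000], ω = ẑ
J2: z=[-0.9659, 0.2588, 0.0000] o=[-0.0595, -0.2222, 0.0000] → [0.1275, 0.4759, 0.5008, -0.9659, 0.2588, 0.0000]
J3: z=[-0.9659, 0.2588, 0.0000] o=[-0.4198, -0.6394, -0.0609] → [0.1433, 0.5347, 0.0045, -0.9659, 0.2588, 0.0000]
J4: z=[-0.9659, 0.2588, 0.0000] o=[-0.4003, -0.5667, 0.6551] → [-0.0421, -0.1569, 0.0798, -0.9659, 0.2588, 0.0000]
J5: z=[0.0449, 0.1677, -0.9848] o=[-0.5023, -0.9472, 0.5857] → [0.2155, -0.3286, -0.0461, 0.0449, 0.1677, -0.9848]
J6: z=[0.7895, -0.6099, -0.0678] o=[-0.2942, -0.6839, 0.6400] → [0.0879, 0.1075, 0.0566, 0.7895, -0.6099, -0.0678]
V = J·q̇ = [-0.1444, -0.1479, -0.0832, 1.3916, -0.6473, -0.1781]

-0.1444 -0.1479 -0.0832 1.3916 -0.6473 -0.1781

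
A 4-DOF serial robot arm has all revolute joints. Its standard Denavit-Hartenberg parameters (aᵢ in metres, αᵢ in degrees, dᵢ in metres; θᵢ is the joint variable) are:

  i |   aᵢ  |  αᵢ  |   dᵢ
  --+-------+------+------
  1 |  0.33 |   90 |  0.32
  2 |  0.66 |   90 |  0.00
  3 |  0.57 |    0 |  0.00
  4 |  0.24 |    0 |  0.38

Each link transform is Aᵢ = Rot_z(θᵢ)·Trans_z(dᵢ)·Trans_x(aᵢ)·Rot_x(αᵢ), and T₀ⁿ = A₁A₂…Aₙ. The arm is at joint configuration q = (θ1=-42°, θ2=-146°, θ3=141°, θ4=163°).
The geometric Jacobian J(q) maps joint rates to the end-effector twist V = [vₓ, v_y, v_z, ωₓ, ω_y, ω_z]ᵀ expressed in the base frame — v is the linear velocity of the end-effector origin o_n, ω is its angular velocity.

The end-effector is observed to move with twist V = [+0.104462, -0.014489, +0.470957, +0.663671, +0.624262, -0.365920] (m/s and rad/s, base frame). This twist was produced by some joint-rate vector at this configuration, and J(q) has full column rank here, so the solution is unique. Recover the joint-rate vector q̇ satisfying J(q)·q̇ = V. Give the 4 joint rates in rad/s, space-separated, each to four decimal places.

o_n = [-0.2360, -0.0025, 0.4386]
J₁: ẑ×o_n = [0.0025, -0.2360, 0.0000], ω = ẑ
J2: z=[-0.6691, -0.7431, 0.0000] o=[0.2452, -0.2208, 0.3200] → [-0.0882, 0.0794, -0.5037, -0.6691, -0.7431, 0.0000]
J3: z=[-0.4156, 0.3742, 0.8290] o=[-0.1614, 0.1453, -0.0491] → [0.3050, 0.1408, 0.0893, -0.4156, 0.3742, 0.8290]
J4: z=[-0.4156, 0.3742, 0.8290] o=[-0.1285, -0.3670, 0.1986] → [-0.2124, 0.0106, -0.1113, -0.4156, 0.3742, 0.8290]
q̇ = J⁺·V = [-0.2540, -0.9080, -0.0070, -0.1280]

-0.2540 -0.9080 -0.0070 -0.1280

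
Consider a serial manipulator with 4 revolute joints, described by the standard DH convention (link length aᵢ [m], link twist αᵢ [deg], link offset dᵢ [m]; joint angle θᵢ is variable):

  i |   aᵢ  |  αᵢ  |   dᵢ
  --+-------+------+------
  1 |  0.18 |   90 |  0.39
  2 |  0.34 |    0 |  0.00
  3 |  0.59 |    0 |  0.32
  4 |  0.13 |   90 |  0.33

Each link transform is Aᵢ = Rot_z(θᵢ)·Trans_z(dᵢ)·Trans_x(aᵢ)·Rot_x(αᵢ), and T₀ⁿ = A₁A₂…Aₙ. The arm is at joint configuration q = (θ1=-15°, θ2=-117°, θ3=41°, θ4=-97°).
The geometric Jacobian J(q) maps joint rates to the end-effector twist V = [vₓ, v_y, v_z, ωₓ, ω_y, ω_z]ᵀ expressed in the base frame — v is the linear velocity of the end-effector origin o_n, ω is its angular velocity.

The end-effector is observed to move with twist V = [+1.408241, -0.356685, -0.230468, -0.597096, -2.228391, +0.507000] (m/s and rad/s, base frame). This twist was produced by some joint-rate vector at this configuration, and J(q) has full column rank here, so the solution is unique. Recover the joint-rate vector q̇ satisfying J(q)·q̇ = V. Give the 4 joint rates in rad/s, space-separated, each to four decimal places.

o_n = [-0.1302, -0.6380, -0.5013]
J₁: ẑ×o_n = [0.6380, -0.1302, 0.0000], ω = ẑ
J2: z=[-0.2588, -0.9659, 0.0000] o=[0.1739, -0.0466, 0.3900] → [0.8609, -0.2307, -0.1407, -0.2588, -0.9659, 0.0000]
J3: z=[-0.2588, -0.9659, 0.0000] o=[0.0248, -0.0066, 0.0871] → [0.5683, -0.1523, 0.0137, -0.2588, -0.9659, 0.0000]
J4: z=[-0.2588, -0.9659, 0.0000] o=[0.0798, -0.3527, -0.4854] → [0.0153, -0.0041, -0.1290, -0.2588, -0.9659, 0.0000]
q̇ = J⁺·V = [0.5070, 0.8860, 0.5430, 0.8780]

0.5070 0.8860 0.5430 0.8780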